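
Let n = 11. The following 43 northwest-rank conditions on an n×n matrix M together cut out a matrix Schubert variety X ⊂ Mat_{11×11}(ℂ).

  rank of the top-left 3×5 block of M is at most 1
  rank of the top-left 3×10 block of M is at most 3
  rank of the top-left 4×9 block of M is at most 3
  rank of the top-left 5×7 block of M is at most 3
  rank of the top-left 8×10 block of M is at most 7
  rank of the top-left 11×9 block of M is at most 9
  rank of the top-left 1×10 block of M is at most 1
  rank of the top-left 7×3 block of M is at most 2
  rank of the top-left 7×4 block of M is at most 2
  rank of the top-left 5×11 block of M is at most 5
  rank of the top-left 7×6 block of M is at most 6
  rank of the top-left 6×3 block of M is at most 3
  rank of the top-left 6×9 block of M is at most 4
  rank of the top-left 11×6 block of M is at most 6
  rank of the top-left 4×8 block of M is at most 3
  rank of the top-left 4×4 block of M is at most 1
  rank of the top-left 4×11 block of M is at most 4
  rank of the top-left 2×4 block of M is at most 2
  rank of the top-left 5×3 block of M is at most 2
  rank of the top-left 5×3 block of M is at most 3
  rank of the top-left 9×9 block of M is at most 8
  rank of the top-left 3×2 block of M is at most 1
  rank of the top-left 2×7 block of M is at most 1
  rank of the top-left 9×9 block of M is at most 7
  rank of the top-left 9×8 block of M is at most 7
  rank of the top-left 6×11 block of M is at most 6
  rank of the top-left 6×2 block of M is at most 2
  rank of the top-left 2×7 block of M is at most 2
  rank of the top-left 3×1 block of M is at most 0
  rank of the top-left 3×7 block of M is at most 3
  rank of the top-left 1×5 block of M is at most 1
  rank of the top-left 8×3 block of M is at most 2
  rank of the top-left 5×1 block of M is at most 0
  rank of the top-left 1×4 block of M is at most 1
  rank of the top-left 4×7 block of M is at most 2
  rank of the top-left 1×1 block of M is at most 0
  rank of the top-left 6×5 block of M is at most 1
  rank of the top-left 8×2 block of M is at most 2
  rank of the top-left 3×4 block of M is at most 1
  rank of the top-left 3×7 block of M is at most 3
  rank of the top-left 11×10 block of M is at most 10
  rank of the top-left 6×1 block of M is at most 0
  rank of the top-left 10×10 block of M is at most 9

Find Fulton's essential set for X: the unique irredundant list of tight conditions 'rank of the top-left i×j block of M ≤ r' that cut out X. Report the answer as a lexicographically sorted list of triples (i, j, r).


The tightest implied rank at each (i,j), from the 43 conditions:

  R[1]: 0, 1, 1, 1, 1, 1, 1, 1, 1, 1, 1
  R[2]: 0, 1, 1, 1, 1, 1, 1, 2, 2, 2, 2
  R[3]: 0, 1, 1, 1, 1, 2, 2, 3, 3, 3, 3
  R[4]: 0, 1, 1, 1, 1, 2, 2, 3, 3, 4, 4
  R[5]: 0, 1, 1, 1, 1, 2, 3, 4, 4, 5, 5
  R[6]: 0, 1, 1, 1, 1, 2, 3, 4, 4, 5, 6
  R[7]: 1, 2, 2, 2, 2, 3, 4, 5, 5, 6, 7
  R[8]: 1, 2, 2, 3, 3, 4, 5, 6, 6, 7, 8
  R[9]: 1, 2, 3, 4, 4, 5, 6, 7, 7, 8, 9
  R[10]: 1, 2, 3, 4, 5, 6, 7, 8, 8, 9, 10
  R[11]: 1, 2, 3, 4, 5, 6, 7, 8, 9, 10, 11

second differences of R give the permutation w = (2, 8, 6, 10, 7, 11, 1, 4, 3, 5, 9).

Fulton essential set (7 of the 27 Rothe cells):

[(2, 7, 1), (4, 7, 2), (4, 9, 3), (6, 1, 0), (6, 5, 1), (6, 9, 4), (8, 3, 2)]


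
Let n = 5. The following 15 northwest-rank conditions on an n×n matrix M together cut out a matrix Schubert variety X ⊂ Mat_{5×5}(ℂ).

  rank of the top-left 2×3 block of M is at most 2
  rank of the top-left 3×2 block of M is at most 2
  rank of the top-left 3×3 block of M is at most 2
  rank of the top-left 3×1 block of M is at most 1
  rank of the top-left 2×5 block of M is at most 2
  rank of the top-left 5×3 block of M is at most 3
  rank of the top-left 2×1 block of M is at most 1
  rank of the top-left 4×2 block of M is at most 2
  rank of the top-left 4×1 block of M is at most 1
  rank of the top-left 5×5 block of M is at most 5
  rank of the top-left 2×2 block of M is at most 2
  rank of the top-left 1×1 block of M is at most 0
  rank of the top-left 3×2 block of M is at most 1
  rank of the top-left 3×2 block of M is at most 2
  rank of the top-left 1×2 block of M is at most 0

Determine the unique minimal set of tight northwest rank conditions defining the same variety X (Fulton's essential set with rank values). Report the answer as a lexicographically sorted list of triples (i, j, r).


Reconstructing r_w from the 15 given conditions:

  0  0  1  1  1
  1  1  2  2  2
  1  1  2  3  3
  1  2  3  4  4
  1  2  3  4  5

so w = (3, 1, 4, 2, 5).

2 SE-corners of the 3-cell Rothe diagram give Ess(w):

[(1, 2, 0), (3, 2, 1)]


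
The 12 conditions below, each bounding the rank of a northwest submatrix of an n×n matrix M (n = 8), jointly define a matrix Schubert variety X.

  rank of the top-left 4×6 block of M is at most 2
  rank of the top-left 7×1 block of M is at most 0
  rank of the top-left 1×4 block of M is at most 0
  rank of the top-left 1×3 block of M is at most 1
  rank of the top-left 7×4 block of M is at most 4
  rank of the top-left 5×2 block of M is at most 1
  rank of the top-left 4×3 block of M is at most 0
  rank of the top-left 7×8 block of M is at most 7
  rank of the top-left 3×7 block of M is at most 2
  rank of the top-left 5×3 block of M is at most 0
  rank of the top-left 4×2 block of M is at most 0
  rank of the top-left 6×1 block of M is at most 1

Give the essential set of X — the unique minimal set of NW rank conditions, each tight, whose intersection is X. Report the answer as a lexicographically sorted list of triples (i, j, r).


Reconstructing r_w from the 12 given conditions:

  0 | 0 | 0 | 0 | 1 | 1 | 1 | 1
  0 | 0 | 0 | 1 | 2 | 2 | 2 | 2
  0 | 0 | 0 | 1 | 2 | 2 | 2 | 3
  0 | 0 | 0 | 1 | 2 | 2 | 3 | 4
  0 | 0 | 0 | 1 | 2 | 3 | 4 | 5
  0 | 1 | 1 | 2 | 3 | 4 | 5 | 6
  0 | 1 | 2 | 3 | 4 | 5 | 6 | 7
  1 | 2 | 3 | 4 | 5 | 6 | 7 | 8

giving w = (5, 4, 8, 7, 6, 2, 3, 1) via Δ²R.

Fulton essential set (5 of the 21 Rothe cells):

[(1, 4, 0), (3, 7, 2), (4, 6, 2), (5, 3, 0), (7, 1, 0)]


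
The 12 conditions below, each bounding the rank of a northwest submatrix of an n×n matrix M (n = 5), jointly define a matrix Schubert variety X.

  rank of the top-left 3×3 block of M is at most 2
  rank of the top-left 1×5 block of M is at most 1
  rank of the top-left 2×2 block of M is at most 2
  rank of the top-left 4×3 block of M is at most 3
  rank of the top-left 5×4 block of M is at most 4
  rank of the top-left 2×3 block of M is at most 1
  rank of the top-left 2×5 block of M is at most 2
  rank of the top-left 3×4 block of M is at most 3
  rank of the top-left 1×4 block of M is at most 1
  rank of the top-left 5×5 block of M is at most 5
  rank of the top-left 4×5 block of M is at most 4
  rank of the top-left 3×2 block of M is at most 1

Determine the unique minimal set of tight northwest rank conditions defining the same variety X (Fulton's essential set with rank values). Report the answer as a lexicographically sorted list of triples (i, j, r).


Reconstructing r_w from the 12 given conditions:

  i=1: 1  1  1  1  1
  i=2: 1  1  1  2  2
  i=3: 1  1  2  3  3
  i=4: 1  2  3  4  4
  i=5: 1  2  3  4  5

giving w = (1, 4, 3, 2, 5) via Δ²R.

Fulton essential set (2 of the 3 Rothe cells):

[(2, 3, 1), (3, 2, 1)]


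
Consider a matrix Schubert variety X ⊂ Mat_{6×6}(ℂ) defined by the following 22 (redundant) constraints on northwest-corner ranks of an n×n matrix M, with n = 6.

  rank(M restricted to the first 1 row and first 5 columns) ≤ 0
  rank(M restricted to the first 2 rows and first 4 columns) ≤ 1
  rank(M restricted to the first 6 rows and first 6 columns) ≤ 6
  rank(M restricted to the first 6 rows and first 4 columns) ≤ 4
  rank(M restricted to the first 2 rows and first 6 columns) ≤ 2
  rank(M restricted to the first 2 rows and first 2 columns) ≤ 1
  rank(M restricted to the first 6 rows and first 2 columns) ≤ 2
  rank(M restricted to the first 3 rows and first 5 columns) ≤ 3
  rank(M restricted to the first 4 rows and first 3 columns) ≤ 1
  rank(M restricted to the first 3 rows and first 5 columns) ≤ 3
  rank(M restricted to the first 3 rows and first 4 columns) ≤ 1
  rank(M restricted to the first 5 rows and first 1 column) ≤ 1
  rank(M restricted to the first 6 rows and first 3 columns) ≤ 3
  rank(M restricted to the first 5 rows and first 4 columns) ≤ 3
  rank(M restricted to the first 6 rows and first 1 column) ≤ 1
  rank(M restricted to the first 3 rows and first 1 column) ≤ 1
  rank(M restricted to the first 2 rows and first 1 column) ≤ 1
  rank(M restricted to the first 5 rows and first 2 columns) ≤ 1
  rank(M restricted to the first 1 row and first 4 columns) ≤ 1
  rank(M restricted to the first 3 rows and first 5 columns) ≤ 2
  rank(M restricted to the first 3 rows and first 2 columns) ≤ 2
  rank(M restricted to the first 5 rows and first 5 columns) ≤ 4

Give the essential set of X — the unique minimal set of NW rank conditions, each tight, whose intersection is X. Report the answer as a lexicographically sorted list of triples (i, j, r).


Reconstructing r_w from the 22 given conditions:

  0 0 0 0 0 1
  1 1 1 1 1 2
  1 1 1 1 2 3
  1 1 1 2 3 4
  1 1 2 3 4 5
  1 2 3 4 5 6

the unique w with this rank table is (6, 1, 5, 4, 3, 2).

ℓ(w)=11; the 4 essential cells (i,j,r):

[(1, 5, 0), (3, 4, 1), (4, 3, 1), (5, 2, 1)]


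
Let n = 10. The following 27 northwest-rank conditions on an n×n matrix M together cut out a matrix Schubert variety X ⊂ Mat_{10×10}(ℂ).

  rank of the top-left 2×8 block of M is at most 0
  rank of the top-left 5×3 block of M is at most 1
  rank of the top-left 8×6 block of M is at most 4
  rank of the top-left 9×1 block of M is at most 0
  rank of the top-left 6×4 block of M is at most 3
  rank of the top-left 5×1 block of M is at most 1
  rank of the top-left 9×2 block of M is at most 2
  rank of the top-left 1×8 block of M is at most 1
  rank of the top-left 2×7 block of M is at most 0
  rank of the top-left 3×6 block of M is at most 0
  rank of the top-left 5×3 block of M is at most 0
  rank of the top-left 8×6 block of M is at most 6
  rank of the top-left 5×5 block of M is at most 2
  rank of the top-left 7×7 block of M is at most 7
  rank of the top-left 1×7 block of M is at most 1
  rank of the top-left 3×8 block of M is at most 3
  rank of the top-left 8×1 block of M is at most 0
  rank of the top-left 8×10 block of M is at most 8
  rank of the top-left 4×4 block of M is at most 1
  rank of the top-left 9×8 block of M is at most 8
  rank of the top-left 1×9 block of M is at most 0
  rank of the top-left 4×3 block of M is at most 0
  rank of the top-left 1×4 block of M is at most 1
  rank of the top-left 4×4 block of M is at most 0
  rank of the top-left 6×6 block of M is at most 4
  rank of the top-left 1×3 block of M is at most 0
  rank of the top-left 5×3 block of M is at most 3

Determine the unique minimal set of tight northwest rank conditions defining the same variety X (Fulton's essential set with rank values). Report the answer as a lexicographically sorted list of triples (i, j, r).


Computing R[i][j] = min implied NW-rank bound (n=10, 27 conditions):

  R[1]: 0 | 0 | 0 | 0 | 0 | 0 | 0 | 0 | 0 | 1
  R[2]: 0 | 0 | 0 | 0 | 0 | 0 | 0 | 0 | 1 | 2
  R[3]: 0 | 0 | 0 | 0 | 0 | 0 | 1 | 1 | 2 | 3
  R[4]: 0 | 0 | 0 | 0 | 1 | 1 | 2 | 2 | 3 | 4
  R[5]: 0 | 0 | 0 | 1 | 2 | 2 | 3 | 3 | 4 | 5
  R[6]: 0 | 1 | 1 | 2 | 3 | 3 | 4 | 4 | 5 | 6
  R[7]: 0 | 1 | 2 | 3 | 4 | 4 | 5 | 5 | 6 | 7
  R[8]: 0 | 1 | 2 | 3 | 4 | 4 | 5 | 6 | 7 | 8
  R[9]: 0 | 1 | 2 | 3 | 4 | 5 | 6 | 7 | 8 | 9
  R[10]: 1 | 2 | 3 | 4 | 5 | 6 | 7 | 8 | 9 | 10

the unique w with this rank table is (10, 9, 7, 5, 4, 2, 3, 8, 6, 1).

D(w) has 35 cells with 7 SE-corners; essential set:

[(1, 9, 0), (2, 8, 0), (3, 6, 0), (4, 4, 0), (5, 3, 0), (8, 6, 4), (9, 1, 0)]


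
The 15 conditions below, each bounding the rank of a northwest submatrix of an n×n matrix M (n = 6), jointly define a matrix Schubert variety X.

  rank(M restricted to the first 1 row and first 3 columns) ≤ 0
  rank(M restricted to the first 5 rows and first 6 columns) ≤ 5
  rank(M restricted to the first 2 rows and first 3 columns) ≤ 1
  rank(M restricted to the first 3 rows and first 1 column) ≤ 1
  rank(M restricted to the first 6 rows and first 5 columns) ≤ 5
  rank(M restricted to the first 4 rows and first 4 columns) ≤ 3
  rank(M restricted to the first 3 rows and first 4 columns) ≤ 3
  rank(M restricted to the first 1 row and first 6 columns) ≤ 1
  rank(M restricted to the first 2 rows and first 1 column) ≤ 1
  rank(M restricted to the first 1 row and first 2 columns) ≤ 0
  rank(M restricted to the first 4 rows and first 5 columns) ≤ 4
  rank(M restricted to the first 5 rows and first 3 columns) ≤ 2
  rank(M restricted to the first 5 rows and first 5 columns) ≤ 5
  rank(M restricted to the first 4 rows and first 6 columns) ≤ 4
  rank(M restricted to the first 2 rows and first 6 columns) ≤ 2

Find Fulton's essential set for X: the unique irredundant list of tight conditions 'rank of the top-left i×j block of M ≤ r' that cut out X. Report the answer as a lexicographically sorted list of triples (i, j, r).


Rank table r_w(6×6) implied by the 15 constraints:

  0  0  0  1  1  1
  1  1  1  2  2  2
  1  2  2  3  3  3
  1  2  2  3  4  4
  1  2  2  3  4  5
  1  2  3  4  5  6

reading off 1-entries of Δ²R: w = (4, 1, 2, 5, 6, 3).

Fulton essential set (2 of the 5 Rothe cells):

[(1, 3, 0), (5, 3, 2)]


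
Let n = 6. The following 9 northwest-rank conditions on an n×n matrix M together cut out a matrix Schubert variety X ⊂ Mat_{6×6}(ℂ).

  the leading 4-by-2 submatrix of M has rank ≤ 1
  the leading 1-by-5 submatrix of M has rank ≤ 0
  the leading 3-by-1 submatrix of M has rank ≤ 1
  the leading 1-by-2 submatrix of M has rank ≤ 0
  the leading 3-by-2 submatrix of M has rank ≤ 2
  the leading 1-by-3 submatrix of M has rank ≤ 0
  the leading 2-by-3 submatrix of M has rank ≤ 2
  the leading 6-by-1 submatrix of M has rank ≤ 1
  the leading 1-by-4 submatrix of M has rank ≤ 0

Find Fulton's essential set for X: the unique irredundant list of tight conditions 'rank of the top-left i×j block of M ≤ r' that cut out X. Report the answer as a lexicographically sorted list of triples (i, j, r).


Rank table r_w(6×6) implied by the 9 constraints:

  0 | 0 | 0 | 0 | 0 | 1
  1 | 1 | 1 | 1 | 1 | 2
  1 | 1 | 2 | 2 | 2 | 3
  1 | 1 | 2 | 3 | 3 | 4
  1 | 2 | 3 | 4 | 4 | 5
  1 | 2 | 3 | 4 | 5 | 6

reading off 1-entries of Δ²R: w = (6, 1, 3, 4, 2, 5).

|D(w)|=7, |Ess(w)|=2:

[(1, 5, 0), (4, 2, 1)]


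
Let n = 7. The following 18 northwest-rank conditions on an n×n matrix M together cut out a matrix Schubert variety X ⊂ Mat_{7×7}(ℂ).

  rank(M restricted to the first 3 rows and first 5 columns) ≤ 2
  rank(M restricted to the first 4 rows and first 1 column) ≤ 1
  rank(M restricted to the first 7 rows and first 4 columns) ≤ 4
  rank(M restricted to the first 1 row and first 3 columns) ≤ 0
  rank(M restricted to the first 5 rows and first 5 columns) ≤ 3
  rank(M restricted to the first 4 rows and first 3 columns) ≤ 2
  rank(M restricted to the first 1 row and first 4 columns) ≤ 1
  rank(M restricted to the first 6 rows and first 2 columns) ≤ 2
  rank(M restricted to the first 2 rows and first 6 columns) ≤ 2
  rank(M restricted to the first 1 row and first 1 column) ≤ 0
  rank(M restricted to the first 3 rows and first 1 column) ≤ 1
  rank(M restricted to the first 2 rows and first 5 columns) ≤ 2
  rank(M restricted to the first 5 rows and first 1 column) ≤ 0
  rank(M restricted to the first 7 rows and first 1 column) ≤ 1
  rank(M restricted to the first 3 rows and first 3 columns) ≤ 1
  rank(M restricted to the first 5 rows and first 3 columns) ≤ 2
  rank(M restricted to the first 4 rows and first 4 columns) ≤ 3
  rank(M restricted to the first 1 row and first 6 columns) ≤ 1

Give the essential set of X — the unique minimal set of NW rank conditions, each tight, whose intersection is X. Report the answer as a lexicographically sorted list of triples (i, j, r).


Recovering R(i,j) via the rank-extension bound from the 18 conditions:

  i=1: 0, 0, 0, 1, 1, 1, 1
  i=2: 0, 1, 1, 2, 2, 2, 2
  i=3: 0, 1, 1, 2, 2, 3, 3
  i=4: 0, 1, 2, 3, 3, 4, 4
  i=5: 0, 1, 2, 3, 3, 4, 5
  i=6: 1, 2, 3, 4, 4, 5, 6
  i=7: 1, 2, 3, 4, 5, 6, 7

the unique w with this rank table is (4, 2, 6, 3, 7, 1, 5).

Rothe diagram D(w) (10 cells), 5 SE-corners (essential conditions):

[(1, 3, 0), (3, 3, 1), (3, 5, 2), (5, 1, 0), (5, 5, 3)]


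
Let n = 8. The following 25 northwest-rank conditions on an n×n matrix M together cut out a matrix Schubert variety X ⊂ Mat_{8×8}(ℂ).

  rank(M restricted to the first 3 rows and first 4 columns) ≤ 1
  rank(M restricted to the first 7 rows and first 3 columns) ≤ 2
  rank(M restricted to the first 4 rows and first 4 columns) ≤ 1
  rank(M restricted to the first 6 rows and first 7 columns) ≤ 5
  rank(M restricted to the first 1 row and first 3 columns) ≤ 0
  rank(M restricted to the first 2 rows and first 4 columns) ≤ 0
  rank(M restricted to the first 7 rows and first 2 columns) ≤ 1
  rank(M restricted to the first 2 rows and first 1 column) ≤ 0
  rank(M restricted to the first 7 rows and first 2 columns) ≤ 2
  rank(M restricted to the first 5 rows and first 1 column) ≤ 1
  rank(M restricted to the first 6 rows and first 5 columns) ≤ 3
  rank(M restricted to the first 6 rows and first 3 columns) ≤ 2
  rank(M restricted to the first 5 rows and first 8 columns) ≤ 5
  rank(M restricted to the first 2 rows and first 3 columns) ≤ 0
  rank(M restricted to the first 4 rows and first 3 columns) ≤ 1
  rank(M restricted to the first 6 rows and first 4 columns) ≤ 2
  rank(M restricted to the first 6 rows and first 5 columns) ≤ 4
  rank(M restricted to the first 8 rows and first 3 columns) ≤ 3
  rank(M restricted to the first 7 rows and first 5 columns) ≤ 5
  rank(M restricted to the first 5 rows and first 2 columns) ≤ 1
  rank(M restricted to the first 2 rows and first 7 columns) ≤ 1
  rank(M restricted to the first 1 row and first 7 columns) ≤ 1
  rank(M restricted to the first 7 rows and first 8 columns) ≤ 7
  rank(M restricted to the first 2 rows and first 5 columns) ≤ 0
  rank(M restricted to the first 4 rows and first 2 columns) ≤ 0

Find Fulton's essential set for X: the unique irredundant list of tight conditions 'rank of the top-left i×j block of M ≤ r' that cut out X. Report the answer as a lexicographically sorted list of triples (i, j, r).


Propagating the 25 rank bounds to every northwest block:

  i=1: 0  0  0  0  0  1  1  1
  i=2: 0  0  0  0  0  1  1  2
  i=3: 0  0  1  1  1  2  2  3
  i=4: 0  0  1  1  2  3  3  4
  i=5: 1  1  2  2  3  4  4  5
  i=6: 1  1  2  2  3  4  5  6
  i=7: 1  1  2  3  4  5  6  7
  i=8: 1  2  3  4  5  6  7  8

reading off 1-entries of Δ²R: w = (6, 8, 3, 5, 1, 7, 4, 2).

|D(w)|=19, |Ess(w)|=6:

[(2, 5, 0), (2, 7, 1), (4, 2, 0), (4, 4, 1), (6, 4, 2), (7, 2, 1)]


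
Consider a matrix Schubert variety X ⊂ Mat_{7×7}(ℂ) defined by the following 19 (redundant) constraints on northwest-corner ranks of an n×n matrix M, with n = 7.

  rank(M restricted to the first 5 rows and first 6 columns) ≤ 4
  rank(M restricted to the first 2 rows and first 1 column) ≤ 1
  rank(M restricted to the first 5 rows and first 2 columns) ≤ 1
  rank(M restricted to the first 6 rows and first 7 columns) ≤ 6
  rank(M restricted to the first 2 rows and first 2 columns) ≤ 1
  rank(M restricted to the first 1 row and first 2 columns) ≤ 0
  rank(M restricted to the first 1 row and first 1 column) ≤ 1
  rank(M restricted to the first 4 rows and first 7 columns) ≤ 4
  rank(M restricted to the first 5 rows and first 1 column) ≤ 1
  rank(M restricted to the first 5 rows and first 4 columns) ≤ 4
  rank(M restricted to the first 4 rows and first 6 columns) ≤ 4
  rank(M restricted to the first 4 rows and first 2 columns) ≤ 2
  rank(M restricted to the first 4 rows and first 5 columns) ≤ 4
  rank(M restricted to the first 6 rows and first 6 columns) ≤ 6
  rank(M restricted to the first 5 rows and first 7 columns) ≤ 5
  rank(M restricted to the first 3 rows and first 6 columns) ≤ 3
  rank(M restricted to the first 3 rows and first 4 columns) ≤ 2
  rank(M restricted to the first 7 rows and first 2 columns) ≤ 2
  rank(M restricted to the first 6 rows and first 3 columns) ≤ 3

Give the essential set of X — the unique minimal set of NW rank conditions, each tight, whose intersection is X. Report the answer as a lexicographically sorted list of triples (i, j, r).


Computing R[i][j] = min implied NW-rank bound (n=7, 19 conditions):

  R[1]: 0 0 1 1 1 1 1
  R[2]: 1 1 2 2 2 2 2
  R[3]: 1 1 2 2 3 3 3
  R[4]: 1 1 2 3 4 4 4
  R[5]: 1 1 2 3 4 4 5
  R[6]: 1 2 3 4 5 5 6
  R[7]: 1 2 3 4 5 6 7

reading off 1-entries of Δ²R: w = (3, 1, 5, 4, 7, 2, 6).

Rothe diagram D(w) (7 cells), 4 SE-corners (essential conditions):

[(1, 2, 0), (3, 4, 2), (5, 2, 1), (5, 6, 4)]


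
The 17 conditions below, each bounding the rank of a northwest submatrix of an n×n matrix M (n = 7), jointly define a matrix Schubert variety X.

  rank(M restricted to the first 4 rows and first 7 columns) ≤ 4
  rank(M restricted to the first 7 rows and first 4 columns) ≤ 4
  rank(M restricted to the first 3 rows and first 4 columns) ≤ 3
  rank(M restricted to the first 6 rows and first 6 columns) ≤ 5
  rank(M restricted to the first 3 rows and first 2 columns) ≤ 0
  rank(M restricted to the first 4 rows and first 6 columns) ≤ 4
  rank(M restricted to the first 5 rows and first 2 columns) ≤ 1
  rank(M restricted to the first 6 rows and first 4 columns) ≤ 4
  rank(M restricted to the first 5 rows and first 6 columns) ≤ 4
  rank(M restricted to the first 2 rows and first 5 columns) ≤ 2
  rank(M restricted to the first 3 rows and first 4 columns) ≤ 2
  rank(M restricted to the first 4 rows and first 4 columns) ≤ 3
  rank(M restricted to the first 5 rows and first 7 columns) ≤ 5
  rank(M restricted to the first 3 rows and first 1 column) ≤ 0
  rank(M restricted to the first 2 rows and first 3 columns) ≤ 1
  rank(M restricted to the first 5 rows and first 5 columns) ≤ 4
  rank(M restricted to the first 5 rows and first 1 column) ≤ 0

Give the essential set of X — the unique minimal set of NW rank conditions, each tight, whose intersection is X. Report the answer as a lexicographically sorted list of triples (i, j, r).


Computing R[i][j] = min implied NW-rank bound (n=7, 17 conditions):

  0  0  1  1  1  1  1
  0  0  1  2  2  2  2
  0  0  1  2  3  3  3
  0  1  2  3  4  4  4
  0  1  2  3  4  4  5
  1  2  3  4  5  5  6
  1  2  3  4  5  6  7

reading off 1-entries of Δ²R: w = (3, 4, 5, 2, 7, 1, 6).

Rothe diagram D(w) (9 cells), 3 SE-corners (essential conditions):

[(3, 2, 0), (5, 1, 0), (5, 6, 4)]


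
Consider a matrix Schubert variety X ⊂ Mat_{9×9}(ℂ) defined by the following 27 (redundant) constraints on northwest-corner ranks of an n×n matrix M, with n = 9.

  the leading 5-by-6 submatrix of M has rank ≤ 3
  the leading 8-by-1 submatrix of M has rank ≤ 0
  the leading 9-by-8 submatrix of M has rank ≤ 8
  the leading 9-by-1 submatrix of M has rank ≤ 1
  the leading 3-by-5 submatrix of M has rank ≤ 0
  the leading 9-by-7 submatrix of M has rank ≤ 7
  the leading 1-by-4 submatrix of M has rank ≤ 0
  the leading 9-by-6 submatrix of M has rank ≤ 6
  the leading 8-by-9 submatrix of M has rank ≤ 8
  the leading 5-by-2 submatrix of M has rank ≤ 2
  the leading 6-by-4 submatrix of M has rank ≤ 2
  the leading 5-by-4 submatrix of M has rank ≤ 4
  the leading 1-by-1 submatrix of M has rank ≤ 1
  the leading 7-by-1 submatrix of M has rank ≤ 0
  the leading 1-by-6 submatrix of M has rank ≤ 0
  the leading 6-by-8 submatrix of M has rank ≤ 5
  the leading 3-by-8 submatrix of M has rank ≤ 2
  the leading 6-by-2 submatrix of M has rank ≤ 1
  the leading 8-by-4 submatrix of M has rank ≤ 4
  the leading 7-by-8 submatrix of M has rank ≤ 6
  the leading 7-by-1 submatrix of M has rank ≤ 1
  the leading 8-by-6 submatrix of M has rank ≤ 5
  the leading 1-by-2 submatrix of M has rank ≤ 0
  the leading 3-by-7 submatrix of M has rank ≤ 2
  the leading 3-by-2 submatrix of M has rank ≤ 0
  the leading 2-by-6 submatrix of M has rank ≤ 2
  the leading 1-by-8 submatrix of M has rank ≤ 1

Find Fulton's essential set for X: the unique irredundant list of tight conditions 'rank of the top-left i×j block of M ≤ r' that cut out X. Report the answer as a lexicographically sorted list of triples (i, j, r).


Rank table r_w(9×9) implied by the 27 constraints:

  R[1]: 0  0  0  0  0  0  1  1  1
  R[2]: 0  0  0  0  0  1  2  2  2
  R[3]: 0  0  0  0  0  1  2  2  3
  R[4]: 0  1  1  1  1  2  3  3  4
  R[5]: 0  1  2  2  2  3  4  4  5
  R[6]: 0  1  2  2  3  4  5  5  6
  R[7]: 0  1  2  3  4  5  6  6  7
  R[8]: 0  1  2  3  4  5  6  7  8
  R[9]: 1  2  3  4  5  6  7  8  9

the unique w with this rank table is (7, 6, 9, 2, 3, 5, 4, 8, 1).

D(w) has 23 cells with 5 SE-corners; essential set:

[(1, 6, 0), (3, 5, 0), (3, 8, 2), (6, 4, 2), (8, 1, 0)]


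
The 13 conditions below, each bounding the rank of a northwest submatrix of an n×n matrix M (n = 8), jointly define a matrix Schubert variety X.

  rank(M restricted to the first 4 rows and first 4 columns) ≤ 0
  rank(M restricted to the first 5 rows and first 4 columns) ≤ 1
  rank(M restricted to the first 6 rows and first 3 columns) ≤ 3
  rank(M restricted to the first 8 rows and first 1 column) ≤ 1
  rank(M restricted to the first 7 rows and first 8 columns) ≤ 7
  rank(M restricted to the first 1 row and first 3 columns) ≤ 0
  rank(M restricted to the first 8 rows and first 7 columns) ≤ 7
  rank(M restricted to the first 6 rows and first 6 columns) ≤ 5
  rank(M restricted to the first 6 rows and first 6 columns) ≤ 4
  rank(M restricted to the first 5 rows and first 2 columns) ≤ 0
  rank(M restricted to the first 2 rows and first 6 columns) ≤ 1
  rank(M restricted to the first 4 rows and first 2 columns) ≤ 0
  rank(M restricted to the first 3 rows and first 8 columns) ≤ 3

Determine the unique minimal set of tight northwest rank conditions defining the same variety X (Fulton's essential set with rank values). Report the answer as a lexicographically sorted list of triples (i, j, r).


Rank table r_w(8×8) implied by the 13 constraints:

  i=1: 0 0 0 0 1 1 1 1
  i=2: 0 0 0 0 1 1 2 2
  i=3: 0 0 0 0 1 2 3 3
  i=4: 0 0 0 0 1 2 3 4
  i=5: 0 0 1 1 2 3 4 5
  i=6: 1 1 2 2 3 4 5 6
  i=7: 1 2 3 3 4 5 6 7
  i=8: 1 2 3 4 5 6 7 8

reading off 1-entries of Δ²R: w = (5, 7, 6, 8, 3, 1, 2, 4).

ℓ(w)=19; the 3 essential cells (i,j,r):

[(2, 6, 1), (4, 4, 0), (5, 2, 0)]


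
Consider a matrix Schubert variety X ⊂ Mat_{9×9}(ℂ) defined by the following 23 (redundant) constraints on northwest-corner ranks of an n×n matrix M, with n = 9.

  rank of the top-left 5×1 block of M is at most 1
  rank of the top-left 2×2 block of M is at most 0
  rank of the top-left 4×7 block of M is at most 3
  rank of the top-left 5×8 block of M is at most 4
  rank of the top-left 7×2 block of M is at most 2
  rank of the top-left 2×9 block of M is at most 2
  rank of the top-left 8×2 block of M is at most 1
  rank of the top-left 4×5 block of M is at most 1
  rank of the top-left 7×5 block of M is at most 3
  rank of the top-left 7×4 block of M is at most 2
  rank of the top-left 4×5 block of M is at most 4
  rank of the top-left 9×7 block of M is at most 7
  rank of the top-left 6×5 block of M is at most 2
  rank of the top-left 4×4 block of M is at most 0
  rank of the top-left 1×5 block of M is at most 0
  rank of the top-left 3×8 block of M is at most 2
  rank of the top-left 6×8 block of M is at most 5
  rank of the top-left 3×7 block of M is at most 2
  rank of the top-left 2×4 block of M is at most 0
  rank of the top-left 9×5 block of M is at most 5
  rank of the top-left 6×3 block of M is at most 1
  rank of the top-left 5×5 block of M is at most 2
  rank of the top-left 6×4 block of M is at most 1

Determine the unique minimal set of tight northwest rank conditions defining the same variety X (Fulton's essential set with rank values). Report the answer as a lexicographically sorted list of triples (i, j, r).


Rank table r_w(9×9) implied by the 23 constraints:

  row 1: 0 | 0 | 0 | 0 | 0 | 1 | 1 | 1 | 1
  row 2: 0 | 0 | 0 | 0 | 1 | 2 | 2 | 2 | 2
  row 3: 0 | 0 | 0 | 0 | 1 | 2 | 2 | 2 | 3
  row 4: 0 | 0 | 0 | 0 | 1 | 2 | 3 | 3 | 4
  row 5: 1 | 1 | 1 | 1 | 2 | 3 | 4 | 4 | 5
  row 6: 1 | 1 | 1 | 1 | 2 | 3 | 4 | 5 | 6
  row 7: 1 | 1 | 2 | 2 | 3 | 4 | 5 | 6 | 7
  row 8: 1 | 1 | 2 | 3 | 4 | 5 | 6 | 7 | 8
  row 9: 1 | 2 | 3 | 4 | 5 | 6 | 7 | 8 | 9

so w = (6, 5, 9, 7, 1, 8, 3, 4, 2).

Rothe diagram D(w) (24 cells), 5 SE-corners (essential conditions):

[(1, 5, 0), (3, 8, 2), (4, 4, 0), (6, 4, 1), (8, 2, 1)]


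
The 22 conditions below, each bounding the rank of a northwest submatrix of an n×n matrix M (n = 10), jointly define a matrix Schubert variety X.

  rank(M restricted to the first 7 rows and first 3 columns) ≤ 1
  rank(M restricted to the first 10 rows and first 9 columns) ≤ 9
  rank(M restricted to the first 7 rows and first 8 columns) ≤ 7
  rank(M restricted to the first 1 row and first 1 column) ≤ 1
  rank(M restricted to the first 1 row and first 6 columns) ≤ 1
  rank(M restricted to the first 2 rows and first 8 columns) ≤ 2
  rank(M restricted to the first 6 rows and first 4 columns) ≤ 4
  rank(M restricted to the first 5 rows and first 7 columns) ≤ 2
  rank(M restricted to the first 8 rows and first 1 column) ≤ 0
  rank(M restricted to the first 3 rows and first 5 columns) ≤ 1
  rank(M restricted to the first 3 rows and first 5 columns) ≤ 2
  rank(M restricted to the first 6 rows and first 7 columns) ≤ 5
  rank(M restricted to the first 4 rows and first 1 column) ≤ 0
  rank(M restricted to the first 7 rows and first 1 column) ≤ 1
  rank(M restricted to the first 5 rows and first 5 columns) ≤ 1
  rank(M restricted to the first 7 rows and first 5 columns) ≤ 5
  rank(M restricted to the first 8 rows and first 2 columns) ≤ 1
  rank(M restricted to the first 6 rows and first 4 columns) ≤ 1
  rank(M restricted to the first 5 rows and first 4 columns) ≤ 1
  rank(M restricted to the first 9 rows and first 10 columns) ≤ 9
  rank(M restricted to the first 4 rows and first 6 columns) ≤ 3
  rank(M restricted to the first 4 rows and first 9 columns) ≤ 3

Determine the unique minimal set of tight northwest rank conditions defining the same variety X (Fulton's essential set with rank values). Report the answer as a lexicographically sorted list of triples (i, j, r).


Reconstructing r_w from the 22 given conditions:

  row 1: 0 | 1 | 1 | 1 | 1 | 1 | 1 | 1 | 1 | 1
  row 2: 0 | 1 | 1 | 1 | 1 | 2 | 2 | 2 | 2 | 2
  row 3: 0 | 1 | 1 | 1 | 1 | 2 | 2 | 3 | 3 | 3
  row 4: 0 | 1 | 1 | 1 | 1 | 2 | 2 | 3 | 3 | 4
  row 5: 0 | 1 | 1 | 1 | 1 | 2 | 2 | 3 | 4 | 5
  row 6: 0 | 1 | 1 | 1 | 2 | 3 | 3 | 4 | 5 | 6
  row 7: 0 | 1 | 1 | 2 | 3 | 4 | 4 | 5 | 6 | 7
  row 8: 0 | 1 | 2 | 3 | 4 | 5 | 5 | 6 | 7 | 8
  row 9: 1 | 2 | 3 | 4 | 5 | 6 | 6 | 7 | 8 | 9
  row 10: 1 | 2 | 3 | 4 | 5 | 6 | 7 | 8 | 9 | 10

so w = (2, 6, 8, 10, 9, 5, 4, 3, 1, 7).

D(w) has 27 cells with 6 SE-corners; essential set:

[(4, 9, 3), (5, 5, 1), (5, 7, 2), (6, 4, 1), (7, 3, 1), (8, 1, 0)]


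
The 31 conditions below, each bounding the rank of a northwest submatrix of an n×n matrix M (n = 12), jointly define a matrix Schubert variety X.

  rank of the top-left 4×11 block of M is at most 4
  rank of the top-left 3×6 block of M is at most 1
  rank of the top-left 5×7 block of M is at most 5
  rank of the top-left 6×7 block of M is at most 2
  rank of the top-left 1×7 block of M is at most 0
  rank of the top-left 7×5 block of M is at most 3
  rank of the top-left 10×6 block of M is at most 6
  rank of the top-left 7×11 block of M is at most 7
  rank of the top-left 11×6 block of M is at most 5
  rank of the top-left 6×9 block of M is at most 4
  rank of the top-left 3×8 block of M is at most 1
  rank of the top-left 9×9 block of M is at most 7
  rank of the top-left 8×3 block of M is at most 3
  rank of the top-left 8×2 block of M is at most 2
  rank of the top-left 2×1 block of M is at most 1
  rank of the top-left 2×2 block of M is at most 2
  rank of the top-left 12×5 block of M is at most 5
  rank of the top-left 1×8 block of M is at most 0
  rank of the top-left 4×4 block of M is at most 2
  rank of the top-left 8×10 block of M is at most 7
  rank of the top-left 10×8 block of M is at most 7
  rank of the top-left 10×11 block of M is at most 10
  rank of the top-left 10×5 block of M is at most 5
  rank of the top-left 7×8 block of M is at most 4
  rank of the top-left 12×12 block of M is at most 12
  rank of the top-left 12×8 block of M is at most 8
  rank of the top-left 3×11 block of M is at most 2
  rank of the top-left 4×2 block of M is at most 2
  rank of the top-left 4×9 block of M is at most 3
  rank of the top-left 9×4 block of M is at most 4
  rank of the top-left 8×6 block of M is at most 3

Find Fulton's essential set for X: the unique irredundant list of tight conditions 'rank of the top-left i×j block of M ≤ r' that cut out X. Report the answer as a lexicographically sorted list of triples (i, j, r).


Propagating the 31 rank bounds to every northwest block:

  row 1: 0  0  0  0  0  0  0  0  1  1  1  1
  row 2: 1  1  1  1  1  1  1  1  2  2  2  2
  row 3: 1  1  1  1  1  1  1  1  2  2  2  3
  row 4: 1  2  2  2  2  2  2  2  3  3  3  4
  row 5: 1  2  2  2  2  2  2  3  4  4  4  5
  row 6: 1  2  2  2  2  2  2  3  4  5  5  6
  row 7: 1  2  3  3  3  3  3  4  5  6  6  7
  row 8: 1  2  3  3  3  3  4  5  6  7  7  8
  row 9: 1  2  3  4  4  4  5  6  7  8  8  9
  row 10: 1  2  3  4  5  5  6  7  8  9  9  10
  row 11: 1  2  3  4  5  5  6  7  8  9  10  11
  row 12: 1  2  3  4  5  6  7  8  9  10  11  12

giving w = (9, 1, 12, 2, 8, 10, 3, 7, 4, 5, 11, 6) via Δ²R.

|D(w)|=31, |Ess(w)|=6:

[(1, 8, 0), (3, 8, 1), (3, 11, 2), (6, 7, 2), (8, 6, 3), (11, 6, 5)]


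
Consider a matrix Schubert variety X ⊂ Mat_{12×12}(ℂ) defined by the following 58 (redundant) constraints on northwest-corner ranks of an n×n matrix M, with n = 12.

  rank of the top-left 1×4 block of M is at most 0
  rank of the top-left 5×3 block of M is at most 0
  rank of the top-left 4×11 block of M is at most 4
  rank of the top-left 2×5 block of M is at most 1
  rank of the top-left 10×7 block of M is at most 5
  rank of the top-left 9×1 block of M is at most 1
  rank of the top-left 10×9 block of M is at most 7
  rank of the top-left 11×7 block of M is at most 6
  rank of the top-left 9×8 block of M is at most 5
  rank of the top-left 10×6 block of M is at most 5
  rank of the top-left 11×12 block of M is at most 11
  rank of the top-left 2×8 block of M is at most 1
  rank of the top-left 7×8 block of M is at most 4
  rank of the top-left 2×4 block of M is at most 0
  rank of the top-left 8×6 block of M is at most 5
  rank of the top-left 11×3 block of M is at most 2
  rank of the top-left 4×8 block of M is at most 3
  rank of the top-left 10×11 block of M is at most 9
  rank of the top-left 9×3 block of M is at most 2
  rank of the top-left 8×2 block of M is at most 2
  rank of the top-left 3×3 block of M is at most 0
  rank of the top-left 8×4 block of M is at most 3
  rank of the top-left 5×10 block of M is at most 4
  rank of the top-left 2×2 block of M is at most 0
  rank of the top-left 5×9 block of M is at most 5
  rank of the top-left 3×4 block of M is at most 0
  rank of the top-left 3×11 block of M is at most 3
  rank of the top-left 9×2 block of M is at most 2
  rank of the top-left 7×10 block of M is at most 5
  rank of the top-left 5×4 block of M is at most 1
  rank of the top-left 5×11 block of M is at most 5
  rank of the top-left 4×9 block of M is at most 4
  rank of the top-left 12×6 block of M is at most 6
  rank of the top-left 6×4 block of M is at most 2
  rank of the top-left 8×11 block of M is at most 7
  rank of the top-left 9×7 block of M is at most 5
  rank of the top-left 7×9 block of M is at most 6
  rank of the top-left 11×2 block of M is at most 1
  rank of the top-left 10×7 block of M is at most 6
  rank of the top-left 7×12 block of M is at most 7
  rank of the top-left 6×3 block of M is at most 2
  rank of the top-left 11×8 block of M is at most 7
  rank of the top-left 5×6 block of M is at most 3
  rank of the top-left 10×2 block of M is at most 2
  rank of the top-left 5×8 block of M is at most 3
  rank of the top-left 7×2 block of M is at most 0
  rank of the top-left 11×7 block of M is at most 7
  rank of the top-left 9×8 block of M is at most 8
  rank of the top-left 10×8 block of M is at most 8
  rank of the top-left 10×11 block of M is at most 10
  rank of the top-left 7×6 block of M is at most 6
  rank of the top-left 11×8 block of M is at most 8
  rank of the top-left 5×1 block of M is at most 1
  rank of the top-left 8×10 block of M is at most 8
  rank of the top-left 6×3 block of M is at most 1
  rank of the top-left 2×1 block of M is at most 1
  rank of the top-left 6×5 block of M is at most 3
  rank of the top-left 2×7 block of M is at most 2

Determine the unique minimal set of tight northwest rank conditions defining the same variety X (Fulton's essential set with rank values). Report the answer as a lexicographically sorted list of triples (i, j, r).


Propagating the 58 rank bounds to every northwest block:

  0 | 0 | 0 | 0 | 1 | 1 | 1 | 1 | 1 | 1 | 1 | 1
  0 | 0 | 0 | 0 | 1 | 1 | 1 | 1 | 2 | 2 | 2 | 2
  0 | 0 | 0 | 0 | 1 | 2 | 2 | 2 | 3 | 3 | 3 | 3
  0 | 0 | 0 | 1 | 2 | 3 | 3 | 3 | 4 | 4 | 4 | 4
  0 | 0 | 0 | 1 | 2 | 3 | 3 | 3 | 4 | 4 | 5 | 5
  0 | 0 | 1 | 2 | 3 | 4 | 4 | 4 | 5 | 5 | 6 | 6
  0 | 0 | 1 | 2 | 3 | 4 | 4 | 4 | 5 | 5 | 6 | 7
  1 | 1 | 2 | 3 | 4 | 5 | 5 | 5 | 6 | 6 | 7 | 8
  1 | 1 | 2 | 3 | 4 | 5 | 5 | 5 | 6 | 7 | 8 | 9
  1 | 1 | 2 | 3 | 4 | 5 | 5 | 6 | 7 | 8 | 9 | 10
  1 | 1 | 2 | 3 | 4 | 5 | 6 | 7 | 8 | 9 | 10 | 11
  1 | 2 | 3 | 4 | 5 | 6 | 7 | 8 | 9 | 10 | 11 | 12

hence w(1..12) = (5, 9, 6, 4, 11, 3, 12, 1, 10, 8, 7, 2).

|D(w)|=37, |Ess(w)|=11:

[(2, 8, 1), (3, 4, 0), (5, 3, 0), (5, 8, 3), (5, 10, 4), (7, 2, 0), (7, 8, 4), (7, 10, 5), (9, 8, 5), (10, 7, 5), (11, 2, 1)]


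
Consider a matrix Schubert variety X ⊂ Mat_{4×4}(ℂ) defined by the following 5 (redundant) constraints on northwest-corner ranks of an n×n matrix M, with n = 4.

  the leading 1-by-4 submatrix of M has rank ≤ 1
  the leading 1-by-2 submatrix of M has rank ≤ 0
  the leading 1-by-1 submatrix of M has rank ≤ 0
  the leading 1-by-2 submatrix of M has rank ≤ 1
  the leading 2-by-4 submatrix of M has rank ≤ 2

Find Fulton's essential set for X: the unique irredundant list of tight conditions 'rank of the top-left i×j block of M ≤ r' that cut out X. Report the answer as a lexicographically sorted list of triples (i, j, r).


Rank table r_w(4×4) implied by the 5 constraints:

  i=1: 0 | 0 | 1 | 1
  i=2: 1 | 1 | 2 | 2
  i=3: 1 | 2 | 3 | 3
  i=4: 1 | 2 | 3 | 4

second differences of R give the permutation w = (3, 1, 2, 4).

Fulton essential set (1 of the 2 Rothe cells):

[(1, 2, 0)]


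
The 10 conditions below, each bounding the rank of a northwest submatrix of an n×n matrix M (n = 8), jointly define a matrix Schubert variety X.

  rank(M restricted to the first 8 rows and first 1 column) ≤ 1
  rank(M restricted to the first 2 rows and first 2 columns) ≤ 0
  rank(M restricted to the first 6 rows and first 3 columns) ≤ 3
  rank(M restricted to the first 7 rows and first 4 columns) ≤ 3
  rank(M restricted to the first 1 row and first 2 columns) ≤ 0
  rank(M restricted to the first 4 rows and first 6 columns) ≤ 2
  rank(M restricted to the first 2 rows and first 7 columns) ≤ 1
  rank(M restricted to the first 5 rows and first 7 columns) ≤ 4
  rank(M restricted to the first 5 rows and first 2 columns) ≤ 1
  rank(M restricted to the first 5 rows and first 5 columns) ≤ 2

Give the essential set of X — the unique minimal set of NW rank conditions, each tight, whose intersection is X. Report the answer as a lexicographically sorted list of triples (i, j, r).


The tightest implied rank at each (i,j), from the 10 conditions:

  R[1]: 0  0  1  1  1  1  1  1
  R[2]: 0  0  1  1  1  1  1  2
  R[3]: 1  1  2  2  2  2  2  3
  R[4]: 1  1  2  2  2  2  3  4
  R[5]: 1  1  2  2  2  3  4  5
  R[6]: 1  2  3  3  3  4  5  6
  R[7]: 1  2  3  3  4  5  6  7
  R[8]: 1  2  3  4  5  6  7  8

giving w = (3, 8, 1, 7, 6, 2, 5, 4) via Δ²R.

6 SE-corners of the 16-cell Rothe diagram give Ess(w):

[(2, 2, 0), (2, 7, 1), (4, 6, 2), (5, 2, 1), (5, 5, 2), (7, 4, 3)]
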